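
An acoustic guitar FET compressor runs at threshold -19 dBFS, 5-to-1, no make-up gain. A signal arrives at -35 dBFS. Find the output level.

-35 dBFS

-35 dBFS is 16 dB below the -19 dBFS threshold, so no gain reduction is applied.
Output = input = -35 dBFS.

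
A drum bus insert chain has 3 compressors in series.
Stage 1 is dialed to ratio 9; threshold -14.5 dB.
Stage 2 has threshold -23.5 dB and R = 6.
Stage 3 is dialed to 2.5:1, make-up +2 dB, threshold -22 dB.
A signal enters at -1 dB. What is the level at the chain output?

Stage 1: 13.5 dB above -14.5 dB, reduced 9:1 to 1.5 dB above → -13 dB.
Stage 2: 10.5 dB above -23.5 dB, reduced 6:1 to 1.75 dB above → -21.75 dB.
Stage 3: 0.25 dB above -22 dB, reduced 2.5:1 to 0.1 dB above → -21.9 dB; +2 dB make-up → -19.9 dB.

-19.9 dB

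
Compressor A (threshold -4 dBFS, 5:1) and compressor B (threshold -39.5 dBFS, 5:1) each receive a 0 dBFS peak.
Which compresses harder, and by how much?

B, by 28.4 dB

A: overshoot 4 dB → output overshoot 0.8 dB → GR 3.2 dB.
B: overshoot 39.5 dB → output overshoot 7.9 dB → GR 31.6 dB.
B applies 28.4 dB more gain reduction.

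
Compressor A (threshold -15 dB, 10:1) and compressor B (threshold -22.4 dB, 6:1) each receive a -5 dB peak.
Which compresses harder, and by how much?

A: overshoot 10 dB → output overshoot 1 dB → GR 9 dB.
B: overshoot 17.4 dB → output overshoot 2.9 dB → GR 14.5 dB.
Difference: 5.5 dB in favour of B.

B, by 5.5 dB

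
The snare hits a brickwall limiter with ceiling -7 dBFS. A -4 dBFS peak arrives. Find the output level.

-7 dBFS

A brickwall limiter is an ∞:1 compressor: any input above the ceiling is clamped to -7 dBFS.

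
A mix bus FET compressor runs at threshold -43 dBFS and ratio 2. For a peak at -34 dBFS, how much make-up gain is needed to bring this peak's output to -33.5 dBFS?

The peak compresses to -43 + 9/2 = -38.5 dBFS.
To reach -33.5 dBFS requires -33.5 − (-38.5) = 5 dB of make-up.

5 dB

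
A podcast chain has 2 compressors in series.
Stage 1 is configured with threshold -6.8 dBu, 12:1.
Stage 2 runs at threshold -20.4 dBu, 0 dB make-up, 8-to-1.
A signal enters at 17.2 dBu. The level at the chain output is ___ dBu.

Stage 1: 17.2 dBu is 24 dB over -6.8 dBu; at 12:1 that becomes 2 dB over, giving -4.8 dBu.
Stage 2: 15.6 dB above -20.4 dBu, reduced 8:1 to 1.95 dB above → -18.45 dBu.

-18.45 dBu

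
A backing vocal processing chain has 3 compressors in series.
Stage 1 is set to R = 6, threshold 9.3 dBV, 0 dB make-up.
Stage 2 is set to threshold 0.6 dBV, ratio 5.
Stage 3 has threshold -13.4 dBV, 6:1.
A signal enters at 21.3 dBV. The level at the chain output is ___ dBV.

Stage 1: 21.3 dBV is 12 dB over 9.3 dBV; at 6:1 that becomes 2 dB over, giving 11.3 dBV.
Stage 2: 10.7 dB above 0.6 dBV, reduced 5:1 to 2.14 dB above → 2.74 dBV.
Stage 3: 16.14 dB above -13.4 dBV, reduced 6:1 to 2.69 dB above → -10.71 dBV.

-10.71 dBV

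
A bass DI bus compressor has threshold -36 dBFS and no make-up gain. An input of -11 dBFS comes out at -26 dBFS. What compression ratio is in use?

2.5:1

Input overshoot = -11 − (-36) = 25 dB; output overshoot = -26 − (-36) = 10 dB.
Ratio = 25 / 10 = 2.5.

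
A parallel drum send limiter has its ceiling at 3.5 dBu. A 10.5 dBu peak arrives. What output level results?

The limiter clamps the peak to its 3.5 dBu ceiling.

3.5 dBu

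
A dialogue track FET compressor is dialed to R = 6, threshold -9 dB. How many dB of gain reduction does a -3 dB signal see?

The signal is 6 dB above threshold.
After 6:1 compression the overshoot becomes 6/6 = 1 dB.
So the signal is attenuated by 6 − 1 = 5 dB.

5 dB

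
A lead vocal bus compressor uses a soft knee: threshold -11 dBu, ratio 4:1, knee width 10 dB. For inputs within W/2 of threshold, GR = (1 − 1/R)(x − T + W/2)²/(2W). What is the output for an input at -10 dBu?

x − T + W/2 = -10 − (-11) + 5 = 6.
GR = (1 − 1/4) × 6² / 20 = 0.75 × 36 / 20 = 1.35 dB.
Output = -10 − 1.35 = -11.35 dBu.

-11.35 dBu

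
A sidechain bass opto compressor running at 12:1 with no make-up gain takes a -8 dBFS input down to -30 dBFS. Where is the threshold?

Let T be the threshold. Output overshoot = (input overshoot)/R, so -30 − T = (-8 − T)/12.
12·(-30 − T) = -8 − T → 11·T = -360 − (-8) = -352.
T = -352/11 = -32 dBFS.

-32 dBFS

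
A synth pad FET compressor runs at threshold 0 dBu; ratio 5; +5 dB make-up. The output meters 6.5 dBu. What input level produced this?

Remove make-up: 6.5 − 5 = 1.5 dBu.
Post-compression overshoot = 1.5 − 0 = 1.5 dB.
Before 5:1 compression the overshoot was 1.5 × 5 = 7.5 dB, so input = 0 + 7.5 = 7.5 dBu.

7.5 dBu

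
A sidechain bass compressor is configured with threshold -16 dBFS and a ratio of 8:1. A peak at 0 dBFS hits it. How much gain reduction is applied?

The signal is 16 dB above threshold.
A 8:1 ratio leaves 2 dB of that excess.
Gain reduction = 16 − 2 = 14 dB.

14 dB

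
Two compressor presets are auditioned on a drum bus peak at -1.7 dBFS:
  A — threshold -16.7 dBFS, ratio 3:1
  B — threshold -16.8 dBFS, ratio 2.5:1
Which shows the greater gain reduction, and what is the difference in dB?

A, by 0.94 dB

A: 15 dB over, compressed to 5 dB over, so 10 dB of GR.
B: 15.1 dB over, compressed to 6.04 dB over, so 9.06 dB of GR.
Difference: 0.94 dB in favour of A.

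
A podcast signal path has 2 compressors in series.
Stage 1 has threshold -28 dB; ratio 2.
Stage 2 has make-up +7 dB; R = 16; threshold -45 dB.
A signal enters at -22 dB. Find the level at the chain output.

Stage 1: -22 dB is 6 dB over -28 dB; at 2:1 that becomes 3 dB over, giving -25 dB.
Stage 2: overshoot 20 dB → 20/16 = 1.25 dB → -43.75 dB; +7 dB make-up → -36.75 dB.

-36.75 dB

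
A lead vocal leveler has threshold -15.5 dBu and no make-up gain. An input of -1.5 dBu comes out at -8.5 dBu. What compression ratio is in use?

2:1

Input overshoot = -1.5 − (-15.5) = 14 dB; output overshoot = -8.5 − (-15.5) = 7 dB.
Ratio = 14 / 7 = 2.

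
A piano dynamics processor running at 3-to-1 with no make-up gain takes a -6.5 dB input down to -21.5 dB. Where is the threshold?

-29 dB

Input is 22.5 dB above T (since output overshoot × R = input overshoot: (-21.5 − T)·3 = -6.5 − T gives T = -29 dB).
Check: -29 + (-6.5 − (-29))/3 = -29 + 7.5 = -21.5 dB. ✓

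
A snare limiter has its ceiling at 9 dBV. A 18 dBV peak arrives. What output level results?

9 dBV

The limiter clamps the peak to its 9 dBV ceiling.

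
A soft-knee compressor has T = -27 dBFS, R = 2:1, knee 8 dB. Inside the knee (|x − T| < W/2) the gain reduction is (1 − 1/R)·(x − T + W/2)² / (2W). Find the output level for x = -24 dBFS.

x − T + W/2 = -24 − (-27) + 4 = 7.
GR = (1 − 1/2) × 7² / 16 = 0.5 × 49 / 16 = 1.53125 dB.
Output = -24 − 1.53125 = -25.53125 dBFS.

-25.53125 dBFS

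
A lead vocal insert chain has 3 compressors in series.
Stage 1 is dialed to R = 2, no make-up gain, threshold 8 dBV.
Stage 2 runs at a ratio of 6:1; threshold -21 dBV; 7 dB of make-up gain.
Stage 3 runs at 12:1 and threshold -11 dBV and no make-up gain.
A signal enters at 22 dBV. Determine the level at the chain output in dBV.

-10.75 dBV

Stage 1: overshoot 14 dB → 14/2 = 7 dB → 15 dBV.
Stage 2: overshoot 36 dB → 36/6 = 6 dB → -15 dBV; +7 dB make-up → -8 dBV.
Stage 3: -8 dBV is 3 dB over -11 dBV; at 12:1 that becomes 0.25 dB over, giving -10.75 dBV.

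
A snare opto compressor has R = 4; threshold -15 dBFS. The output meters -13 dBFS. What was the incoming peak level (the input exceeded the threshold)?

-7 dBFS

Post-compression overshoot = -13 − (-15) = 2 dB.
Undo the ratio: input overshoot = 2 × 4 = 8 dB, giving input = -7 dBFS.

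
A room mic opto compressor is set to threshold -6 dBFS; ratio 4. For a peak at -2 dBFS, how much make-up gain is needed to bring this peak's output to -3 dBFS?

Overshoot 4 dB → 4/4 = 1 dB after compression, so the compressed level is -6 + 1 = -5 dBFS.
Make-up = target − compressed = -3 − (-5) = 2 dB.

2 dB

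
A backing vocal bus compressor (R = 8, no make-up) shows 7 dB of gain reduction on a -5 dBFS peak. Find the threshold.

Let T be the threshold. Output overshoot = (input overshoot)/R, so -12 − T = (-5 − T)/8.
8·(-12 − T) = -5 − T → 7·T = -96 − (-5) = -91.
T = -91/7 = -13 dBFS.

-13 dBFS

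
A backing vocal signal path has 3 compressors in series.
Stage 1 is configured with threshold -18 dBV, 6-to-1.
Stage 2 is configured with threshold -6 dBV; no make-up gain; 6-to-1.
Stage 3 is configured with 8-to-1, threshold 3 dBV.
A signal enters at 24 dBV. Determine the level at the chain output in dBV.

-11 dBV

Stage 1: 42 dB above -18 dBV, reduced 6:1 to 7 dB above → -11 dBV.
Stage 2: -11 dBV is at or below the -6 dBV threshold — no compression; output -11 dBV.
Stage 3: below threshold (-11 ≤ 3); passes unchanged; output -11 dBV.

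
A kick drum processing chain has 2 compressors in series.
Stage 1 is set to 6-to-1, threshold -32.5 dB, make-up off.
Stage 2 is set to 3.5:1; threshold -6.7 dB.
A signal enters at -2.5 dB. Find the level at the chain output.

Stage 1: 30 dB above -32.5 dB, reduced 6:1 to 5 dB above → -27.5 dB.
Stage 2: -27.5 dB is at or below the -6.7 dB threshold — no compression; output -27.5 dB.

-27.5 dB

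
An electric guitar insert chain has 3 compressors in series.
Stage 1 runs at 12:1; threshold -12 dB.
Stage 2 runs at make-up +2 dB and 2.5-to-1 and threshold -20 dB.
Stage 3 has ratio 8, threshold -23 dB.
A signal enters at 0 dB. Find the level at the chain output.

Stage 1: 12 dB above -12 dB, reduced 12:1 to 1 dB above → -11 dB.
Stage 2: -11 dB is 9 dB over -20 dB; at 2.5:1 that becomes 3.6 dB over, giving -16.4 dB; +2 dB make-up → -14.4 dB.
Stage 3: overshoot 8.6 dB → 8.6/8 = 1.075 dB → -21.925 dB.

-21.925 dB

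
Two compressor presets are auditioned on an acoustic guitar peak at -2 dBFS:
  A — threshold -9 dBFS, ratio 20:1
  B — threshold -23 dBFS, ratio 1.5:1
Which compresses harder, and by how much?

A: 7 dB over, compressed to 0.35 dB over, so 6.65 dB of GR.
B: 21 dB over, compressed to 14 dB over, so 7 dB of GR.
B reduces 0.35 dB more.

B, by 0.35 dB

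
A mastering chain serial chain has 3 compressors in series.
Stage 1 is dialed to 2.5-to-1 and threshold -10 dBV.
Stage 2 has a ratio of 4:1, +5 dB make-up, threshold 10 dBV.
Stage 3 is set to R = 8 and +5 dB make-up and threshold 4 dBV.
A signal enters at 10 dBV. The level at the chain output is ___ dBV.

Stage 1: overshoot 20 dB → 20/2.5 = 8 dB → -2 dBV.
Stage 2: -2 dBV is at or below the 10 dBV threshold — no compression; make-up brings it to 3 dBV.
Stage 3: 3 dBV is at or below the 4 dBV threshold — no compression; make-up brings it to 8 dBV.

8 dBV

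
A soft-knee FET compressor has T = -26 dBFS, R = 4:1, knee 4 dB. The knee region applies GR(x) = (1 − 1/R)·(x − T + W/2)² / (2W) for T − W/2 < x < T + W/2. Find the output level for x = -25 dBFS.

x − T + W/2 = -25 − (-26) + 2 = 3.
GR = (1 − 1/4) × 3² / 8 = 0.75 × 9 / 8 = 0.84375 dB.
Output = -25 − 0.84375 = -25.84375 dBFS.

-25.84375 dBFS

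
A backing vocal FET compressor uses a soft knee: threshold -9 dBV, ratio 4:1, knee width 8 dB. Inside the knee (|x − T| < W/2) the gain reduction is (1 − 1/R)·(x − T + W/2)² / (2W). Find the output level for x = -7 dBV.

x − T + W/2 = -7 − (-9) + 4 = 6.
GR = (1 − 1/4) × 6² / 16 = 0.75 × 36 / 16 = 1.6875 dB.
Output = -7 − 1.6875 = -8.6875 dBV.

-8.6875 dBV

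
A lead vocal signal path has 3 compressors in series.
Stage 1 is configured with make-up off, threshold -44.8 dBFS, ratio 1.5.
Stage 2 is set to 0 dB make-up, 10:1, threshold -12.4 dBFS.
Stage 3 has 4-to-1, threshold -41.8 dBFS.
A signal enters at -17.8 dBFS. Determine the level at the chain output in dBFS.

Stage 1: 27 dB above -44.8 dBFS, reduced 1.5:1 to 18 dB above → -26.8 dBFS.
Stage 2: -26.8 dBFS ≤ -12.4 dBFS, so stage 2 doesn't engage; output -26.8 dBFS.
Stage 3: overshoot 15 dB → 15/4 = 3.75 dB → -38.05 dBFS.

-38.05 dBFS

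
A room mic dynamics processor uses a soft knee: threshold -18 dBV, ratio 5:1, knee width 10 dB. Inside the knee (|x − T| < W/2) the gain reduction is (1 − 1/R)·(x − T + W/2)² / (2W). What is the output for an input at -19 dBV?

-19.64 dBV

x − T + W/2 = -19 − (-18) + 5 = 4.
GR = (1 − 1/5) × 4² / 20 = 0.8 × 16 / 20 = 0.64 dB.
Output = -19 − 0.64 = -19.64 dBV.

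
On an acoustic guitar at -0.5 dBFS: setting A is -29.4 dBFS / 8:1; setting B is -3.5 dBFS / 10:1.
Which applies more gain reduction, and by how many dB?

A: GR = 28.9 − 28.9/8 = 25.2875 dB.
B: GR = 3 − 3/10 = 2.7 dB.
A reduces 22.5875 dB more.

A, by 22.5875 dB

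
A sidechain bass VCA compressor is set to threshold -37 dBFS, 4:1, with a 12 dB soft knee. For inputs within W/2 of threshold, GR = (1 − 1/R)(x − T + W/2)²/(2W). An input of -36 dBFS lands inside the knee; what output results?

-37.53125 dBFS

x − T + W/2 = -36 − (-37) + 6 = 7.
GR = (1 − 1/4) × 7² / 24 = 0.75 × 49 / 24 = 1.53125 dB.
Output = -36 − 1.53125 = -37.53125 dBFS.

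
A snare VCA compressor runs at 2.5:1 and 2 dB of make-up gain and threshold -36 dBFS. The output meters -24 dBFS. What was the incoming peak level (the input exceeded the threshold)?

Stripping the +2 dB make-up gives -26 dBFS at the gain stage.
Post-compression overshoot = -26 − (-36) = 10 dB.
Input overshoot = R × output overshoot = 25 dB → input = -36 + 25 = -11 dBFS.

-11 dBFS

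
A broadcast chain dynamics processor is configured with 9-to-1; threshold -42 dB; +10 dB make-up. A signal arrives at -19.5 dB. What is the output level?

Overshoot: -19.5 − (-42) = 22.5 dB.
At 9:1 the overshoot is divided by 9, leaving 2.5 dB above threshold.
Output = -42 + 2.5 = -39.5 dB; make-up adds 10 dB, giving -29.5 dB.

-29.5 dB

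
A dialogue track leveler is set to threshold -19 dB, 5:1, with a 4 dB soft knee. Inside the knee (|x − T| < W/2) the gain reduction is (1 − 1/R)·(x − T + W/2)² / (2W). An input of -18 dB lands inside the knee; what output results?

-18.9 dB

x − T + W/2 = -18 − (-19) + 2 = 3.
GR = (1 − 1/5) × 3² / 8 = 0.8 × 9 / 8 = 0.9 dB.
Output = -18 − 0.9 = -18.9 dB.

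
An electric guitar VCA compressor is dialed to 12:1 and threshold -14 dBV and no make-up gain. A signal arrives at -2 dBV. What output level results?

The input is 12 dB above the -14 dBV threshold.
12:1 compression reduces that to 12/12 = 1 dB over.
That puts the output at -13 dBV.

-13 dBV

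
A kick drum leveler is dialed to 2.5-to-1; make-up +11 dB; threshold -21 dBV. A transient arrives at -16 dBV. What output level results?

The input is 5 dB above the -21 dBV threshold.
At 2.5:1 the overshoot is divided by 2.5, leaving 2 dB above threshold.
So the level is -21 + 2 = -19 dBV; make-up adds 11 dB, giving -8 dBV.

-8 dBV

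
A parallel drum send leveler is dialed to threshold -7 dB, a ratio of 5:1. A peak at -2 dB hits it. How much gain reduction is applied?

4 dB

Overshoot = -2 − (-7) = 5 dB.
At 5:1, output sits 5/5 = 1 dB above threshold.
GR = overshoot in − overshoot out = 5 − 1 = 4 dB.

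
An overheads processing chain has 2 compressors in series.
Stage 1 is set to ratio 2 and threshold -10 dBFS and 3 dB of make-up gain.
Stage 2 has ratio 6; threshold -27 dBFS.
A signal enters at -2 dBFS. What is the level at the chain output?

-23 dBFS

Stage 1: overshoot 8 dB → 8/2 = 4 dB → -6 dBFS; +3 dB make-up → -3 dBFS.
Stage 2: overshoot 24 dB → 24/6 = 4 dB → -23 dBFS.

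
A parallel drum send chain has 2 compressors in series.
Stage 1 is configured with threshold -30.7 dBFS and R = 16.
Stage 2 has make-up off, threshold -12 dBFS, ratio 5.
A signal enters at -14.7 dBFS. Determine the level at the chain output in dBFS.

Stage 1: -14.7 dBFS is 16 dB over -30.7 dBFS; at 16:1 that becomes 1 dB over, giving -29.7 dBFS.
Stage 2: -29.7 dBFS ≤ -12 dBFS, so stage 2 doesn't engage; output -29.7 dBFS.

-29.7 dBFS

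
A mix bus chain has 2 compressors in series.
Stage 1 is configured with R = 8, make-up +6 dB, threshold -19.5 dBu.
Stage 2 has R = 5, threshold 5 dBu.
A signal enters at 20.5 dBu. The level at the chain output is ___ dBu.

-8.5 dBu

Stage 1: 40 dB above -19.5 dBu, reduced 8:1 to 5 dB above → -14.5 dBu; +6 dB make-up → -8.5 dBu.
Stage 2: -8.5 dBu ≤ 5 dBu, so stage 2 doesn't engage; output -8.5 dBu.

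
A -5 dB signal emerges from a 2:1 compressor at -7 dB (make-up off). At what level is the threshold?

-9 dB

Let T be the threshold. Output overshoot = (input overshoot)/R, so -7 − T = (-5 − T)/2.
2·(-7 − T) = -5 − T → 1·T = -14 − (-5) = -9.
T = -9/1 = -9 dB.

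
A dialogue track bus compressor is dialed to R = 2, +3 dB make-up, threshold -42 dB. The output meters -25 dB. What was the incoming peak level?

Before make-up, the level was -25 − 3 = -28 dB.
The compressed level sits -28 − (-42) = 14 dB over threshold.
Undo the ratio: input overshoot = 14 × 2 = 28 dB, giving input = -14 dB.

-14 dB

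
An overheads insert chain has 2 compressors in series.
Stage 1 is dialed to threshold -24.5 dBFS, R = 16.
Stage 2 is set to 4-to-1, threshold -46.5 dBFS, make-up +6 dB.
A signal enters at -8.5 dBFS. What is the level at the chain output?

-34.75 dBFS

Stage 1: -8.5 dBFS is 16 dB over -24.5 dBFS; at 16:1 that becomes 1 dB over, giving -23.5 dBFS.
Stage 2: 23 dB above -46.5 dBFS, reduced 4:1 to 5.75 dB above → -40.75 dBFS; +6 dB make-up → -34.75 dBFS.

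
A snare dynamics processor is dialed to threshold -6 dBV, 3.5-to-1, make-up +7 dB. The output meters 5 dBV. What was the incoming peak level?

Stripping the +7 dB make-up gives -2 dBV at the gain stage.
That's 4 dB above the -6 dBV threshold.
Input overshoot = R × output overshoot = 14 dB → input = -6 + 14 = 8 dBV.

8 dBV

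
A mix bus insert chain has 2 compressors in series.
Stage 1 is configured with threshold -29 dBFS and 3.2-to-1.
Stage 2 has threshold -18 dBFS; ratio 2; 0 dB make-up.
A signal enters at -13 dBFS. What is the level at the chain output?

Stage 1: -13 dBFS is 16 dB over -29 dBFS; at 3.2:1 that becomes 5 dB over, giving -24 dBFS.
Stage 2: -24 dBFS ≤ -18 dBFS, so stage 2 doesn't engage; output -24 dBFS.

-24 dBFS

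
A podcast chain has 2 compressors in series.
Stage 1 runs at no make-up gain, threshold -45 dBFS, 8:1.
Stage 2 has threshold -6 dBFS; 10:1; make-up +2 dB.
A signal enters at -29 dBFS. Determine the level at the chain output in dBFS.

Stage 1: overshoot 16 dB → 16/8 = 2 dB → -43 dBFS.
Stage 2: -43 dBFS is at or below the -6 dBFS threshold — no compression; make-up brings it to -41 dBFS.

-41 dBFS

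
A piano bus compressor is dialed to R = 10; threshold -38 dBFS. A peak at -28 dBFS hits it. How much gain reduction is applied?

9 dB

The signal is 10 dB above threshold.
After 10:1 compression the overshoot becomes 10/10 = 1 dB.
GR = overshoot in − overshoot out = 10 − 1 = 9 dB.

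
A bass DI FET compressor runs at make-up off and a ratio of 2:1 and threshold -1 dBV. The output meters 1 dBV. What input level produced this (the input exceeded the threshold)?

The compressed level sits 1 − (-1) = 2 dB over threshold.
Before 2:1 compression the overshoot was 2 × 2 = 4 dB, so input = -1 + 4 = 3 dBV.

3 dBV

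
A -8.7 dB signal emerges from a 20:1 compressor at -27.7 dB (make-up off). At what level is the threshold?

Let T be the threshold. Output overshoot = (input overshoot)/R, so -27.7 − T = (-8.7 − T)/20.
20·(-27.7 − T) = -8.7 − T → 19·T = -554 − (-8.7) = -545.3.
T = -545.3/19 = -28.7 dB.

-28.7 dB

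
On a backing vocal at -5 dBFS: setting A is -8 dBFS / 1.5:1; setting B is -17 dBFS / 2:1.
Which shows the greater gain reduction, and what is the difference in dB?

A: GR = 3 − 3/1.5 = 1 dB.
B: GR = 12 − 12/2 = 6 dB.
Difference: 5 dB in favour of B.

B, by 5 dB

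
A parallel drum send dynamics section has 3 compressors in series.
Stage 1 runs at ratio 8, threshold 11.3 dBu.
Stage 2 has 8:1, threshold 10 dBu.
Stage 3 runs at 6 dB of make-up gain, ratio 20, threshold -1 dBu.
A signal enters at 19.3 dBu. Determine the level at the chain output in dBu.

Stage 1: 19.3 dBu is 8 dB over 11.3 dBu; at 8:1 that becomes 1 dB over, giving 12.3 dBu.
Stage 2: overshoot 2.3 dB → 2.3/8 = 0.2875 dB → 10.2875 dBu.
Stage 3: 10.2875 dBu is 11.2875 dB over -1 dBu; at 20:1 that becomes 0.564375 dB over, giving -0.435625 dBu; +6 dB make-up → 5.564375 dBu.

5.564375 dBu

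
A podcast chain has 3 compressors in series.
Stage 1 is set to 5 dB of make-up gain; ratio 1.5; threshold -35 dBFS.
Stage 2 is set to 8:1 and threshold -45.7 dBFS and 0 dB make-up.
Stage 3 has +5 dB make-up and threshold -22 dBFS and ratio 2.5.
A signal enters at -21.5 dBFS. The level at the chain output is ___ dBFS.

Stage 1: overshoot 13.5 dB → 13.5/1.5 = 9 dB → -26 dBFS; +5 dB make-up → -21 dBFS.
Stage 2: overshoot 24.7 dB → 24.7/8 = 3.0875 dB → -42.6125 dBFS.
Stage 3: -42.6125 dBFS is at or below the -22 dBFS threshold — no compression; make-up brings it to -37.6125 dBFS.

-37.6125 dBFS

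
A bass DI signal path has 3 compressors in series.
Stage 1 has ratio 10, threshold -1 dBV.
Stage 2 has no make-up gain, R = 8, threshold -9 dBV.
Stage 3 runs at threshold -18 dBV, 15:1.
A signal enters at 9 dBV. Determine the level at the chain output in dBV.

-17.325 dBV

Stage 1: overshoot 10 dB → 10/10 = 1 dB → 0 dBV.
Stage 2: 0 dBV is 9 dB over -9 dBV; at 8:1 that becomes 1.125 dB over, giving -7.875 dBV.
Stage 3: overshoot 10.125 dB → 10.125/15 = 0.675 dB → -17.325 dBV.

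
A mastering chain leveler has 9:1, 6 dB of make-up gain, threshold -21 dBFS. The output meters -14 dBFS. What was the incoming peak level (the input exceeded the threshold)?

-12 dBFS

Stripping the +6 dB make-up gives -20 dBFS at the gain stage.
That's 1 dB above the -21 dBFS threshold.
Before 9:1 compression the overshoot was 1 × 9 = 9 dB, so input = -21 + 9 = -12 dBFS.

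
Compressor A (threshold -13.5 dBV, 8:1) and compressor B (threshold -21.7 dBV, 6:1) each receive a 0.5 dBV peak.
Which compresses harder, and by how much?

B, by 6.25 dB

A: overshoot 14 dB → output overshoot 1.75 dB → GR 12.25 dB.
B: overshoot 22.2 dB → output overshoot 3.7 dB → GR 18.5 dB.
B applies 6.25 dB more gain reduction.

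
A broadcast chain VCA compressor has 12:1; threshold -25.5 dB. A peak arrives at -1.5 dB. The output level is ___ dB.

-23.5 dB

The input is 24 dB above the -25.5 dB threshold.
12:1 compression reduces that to 24/12 = 2 dB over.
Output = -25.5 + 2 = -23.5 dB.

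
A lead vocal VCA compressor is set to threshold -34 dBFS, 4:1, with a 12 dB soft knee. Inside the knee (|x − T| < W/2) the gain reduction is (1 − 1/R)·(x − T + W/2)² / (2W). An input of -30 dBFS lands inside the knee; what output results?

-33.125 dBFS

x − T + W/2 = -30 − (-34) + 6 = 10.
GR = (1 − 1/4) × 10² / 24 = 0.75 × 100 / 24 = 3.125 dB.
Output = -30 − 3.125 = -33.125 dBFS.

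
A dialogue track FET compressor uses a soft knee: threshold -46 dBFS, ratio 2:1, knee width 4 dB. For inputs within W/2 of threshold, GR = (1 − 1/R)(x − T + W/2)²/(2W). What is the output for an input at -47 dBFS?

x − T + W/2 = -47 − (-46) + 2 = 1.
GR = (1 − 1/2) × 1² / 8 = 0.5 × 1 / 8 = 0.0625 dB.
Output = -47 − 0.0625 = -47.0625 dBFS.

-47.0625 dBFS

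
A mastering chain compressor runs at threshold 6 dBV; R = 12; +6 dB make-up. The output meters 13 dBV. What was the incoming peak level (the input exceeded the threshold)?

Stripping the +6 dB make-up gives 7 dBV at the gain stage.
Post-compression overshoot = 7 − 6 = 1 dB.
Before 12:1 compression the overshoot was 1 × 12 = 12 dB, so input = 6 + 12 = 18 dBV.

18 dBV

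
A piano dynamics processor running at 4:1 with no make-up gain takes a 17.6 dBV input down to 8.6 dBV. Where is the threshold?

5.6 dBV

Gain reduction = 17.6 − 8.6 = 9 dB; output overshoot = GR / (R − 1) = 9 / 3 = 3 dB.
Threshold = output − output overshoot = 8.6 − 3 = 5.6 dBV.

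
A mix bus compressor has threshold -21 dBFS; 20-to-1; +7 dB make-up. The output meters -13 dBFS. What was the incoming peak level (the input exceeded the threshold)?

-1 dBFS

Remove make-up: -13 − 7 = -20 dBFS.
The compressed level sits -20 − (-21) = 1 dB over threshold.
Undo the ratio: input overshoot = 1 × 20 = 20 dB, giving input = -1 dBFS.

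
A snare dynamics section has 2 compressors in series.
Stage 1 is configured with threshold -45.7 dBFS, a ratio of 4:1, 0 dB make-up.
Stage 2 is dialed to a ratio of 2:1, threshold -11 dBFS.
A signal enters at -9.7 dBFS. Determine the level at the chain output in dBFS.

-36.7 dBFS

Stage 1: -9.7 dBFS is 36 dB over -45.7 dBFS; at 4:1 that becomes 9 dB over, giving -36.7 dBFS.
Stage 2: -36.7 dBFS ≤ -11 dBFS, so stage 2 doesn't engage; output -36.7 dBFS.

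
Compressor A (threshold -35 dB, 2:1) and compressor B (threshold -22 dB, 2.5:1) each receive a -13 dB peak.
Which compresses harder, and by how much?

A, by 5.6 dB

A: 22 dB over, compressed to 11 dB over, so 11 dB of GR.
B: 9 dB over, compressed to 3.6 dB over, so 5.4 dB of GR.
A reduces 5.6 dB more.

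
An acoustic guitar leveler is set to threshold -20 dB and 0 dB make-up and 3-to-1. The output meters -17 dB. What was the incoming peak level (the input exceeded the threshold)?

Post-compression overshoot = -17 − (-20) = 3 dB.
Input overshoot = R × output overshoot = 9 dB → input = -20 + 9 = -11 dB.

-11 dB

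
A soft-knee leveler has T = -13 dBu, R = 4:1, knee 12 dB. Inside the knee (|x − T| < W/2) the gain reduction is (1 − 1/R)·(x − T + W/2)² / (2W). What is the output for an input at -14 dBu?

x − T + W/2 = -14 − (-13) + 6 = 5.
GR = (1 − 1/4) × 5² / 24 = 0.75 × 25 / 24 = 0.78125 dB.
Output = -14 − 0.78125 = -14.78125 dBu.

-14.78125 dBu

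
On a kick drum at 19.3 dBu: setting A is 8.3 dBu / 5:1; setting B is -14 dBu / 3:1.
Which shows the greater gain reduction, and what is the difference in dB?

A: overshoot 11 dB → output overshoot 2.2 dB → GR 8.8 dB.
B: overshoot 33.3 dB → output overshoot 11.1 dB → GR 22.2 dB.
B applies 13.4 dB more gain reduction.

B, by 13.4 dB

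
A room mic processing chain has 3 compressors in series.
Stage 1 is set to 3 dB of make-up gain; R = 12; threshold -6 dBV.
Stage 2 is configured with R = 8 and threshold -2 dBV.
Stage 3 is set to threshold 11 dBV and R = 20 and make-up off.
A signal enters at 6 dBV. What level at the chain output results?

-2 dBV

Stage 1: 6 dBV is 12 dB over -6 dBV; at 12:1 that becomes 1 dB over, giving -5 dBV; +3 dB make-up → -2 dBV.
Stage 2: -2 dBV ≤ -2 dBV, so stage 2 doesn't engage; output -2 dBV.
Stage 3: below threshold (-2 ≤ 11); passes unchanged; output -2 dBV.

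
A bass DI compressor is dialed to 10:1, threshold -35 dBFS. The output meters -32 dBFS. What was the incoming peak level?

That's 3 dB above the -35 dBFS threshold.
Before 10:1 compression the overshoot was 3 × 10 = 30 dB, so input = -35 + 30 = -5 dBFS.

-5 dBFS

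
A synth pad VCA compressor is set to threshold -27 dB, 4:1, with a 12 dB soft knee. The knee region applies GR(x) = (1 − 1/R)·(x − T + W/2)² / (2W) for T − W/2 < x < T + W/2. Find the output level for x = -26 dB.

x − T + W/2 = -26 − (-27) + 6 = 7.
GR = (1 − 1/4) × 7² / 24 = 0.75 × 49 / 24 = 1.53125 dB.
Output = -26 − 1.53125 = -27.53125 dB.

-27.53125 dB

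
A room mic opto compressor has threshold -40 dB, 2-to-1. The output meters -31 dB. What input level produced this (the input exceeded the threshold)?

The compressed level sits -31 − (-40) = 9 dB over threshold.
Undo the ratio: input overshoot = 9 × 2 = 18 dB, giving input = -22 dB.

-22 dB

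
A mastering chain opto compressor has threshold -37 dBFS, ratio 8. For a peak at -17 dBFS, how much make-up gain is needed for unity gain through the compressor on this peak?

17.5 dB

Overshoot 20 dB → 20/8 = 2.5 dB after compression, so the compressed level is -37 + 2.5 = -34.5 dBFS.
Make-up = target − compressed = -17 − (-34.5) = 17.5 dB.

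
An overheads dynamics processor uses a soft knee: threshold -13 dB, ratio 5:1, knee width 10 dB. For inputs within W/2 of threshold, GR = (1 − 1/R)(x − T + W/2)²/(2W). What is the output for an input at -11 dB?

x − T + W/2 = -11 − (-13) + 5 = 7.
GR = (1 − 1/5) × 7² / 20 = 0.8 × 49 / 20 = 1.96 dB.
Output = -11 − 1.96 = -12.96 dB.

-12.96 dB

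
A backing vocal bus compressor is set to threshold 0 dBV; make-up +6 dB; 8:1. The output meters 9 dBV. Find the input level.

24 dBV

Before make-up, the level was 9 − 6 = 3 dBV.
Post-compression overshoot = 3 − 0 = 3 dB.
Undo the ratio: input overshoot = 3 × 8 = 24 dB, giving input = 24 dBV.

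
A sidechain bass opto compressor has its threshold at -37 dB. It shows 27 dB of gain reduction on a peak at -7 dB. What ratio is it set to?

Input overshoot = -7 − (-37) = 30 dB.
Output overshoot = 30 − 27 = 3 dB.
Ratio = input overshoot / output overshoot = 30 / 3 = 10.

10:1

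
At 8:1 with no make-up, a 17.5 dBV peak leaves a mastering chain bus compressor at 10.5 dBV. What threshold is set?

9.5 dBV

Gain reduction = 17.5 − 10.5 = 7 dB; output overshoot = GR / (R − 1) = 7 / 7 = 1 dB.
Threshold = output − output overshoot = 10.5 − 1 = 9.5 dBV.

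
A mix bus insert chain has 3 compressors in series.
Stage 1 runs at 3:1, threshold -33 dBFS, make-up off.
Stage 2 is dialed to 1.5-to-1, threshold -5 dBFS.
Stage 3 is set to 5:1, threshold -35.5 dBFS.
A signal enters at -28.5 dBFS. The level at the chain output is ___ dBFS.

-34.7 dBFS

Stage 1: -28.5 dBFS is 4.5 dB over -33 dBFS; at 3:1 that becomes 1.5 dB over, giving -31.5 dBFS.
Stage 2: -31.5 dBFS is at or below the -5 dBFS threshold — no compression; output -31.5 dBFS.
Stage 3: -31.5 dBFS is 4 dB over -35.5 dBFS; at 5:1 that becomes 0.8 dB over, giving -34.7 dBFS.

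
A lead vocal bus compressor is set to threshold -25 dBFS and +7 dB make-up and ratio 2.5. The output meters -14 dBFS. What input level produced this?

Stripping the +7 dB make-up gives -21 dBFS at the gain stage.
That's 4 dB above the -25 dBFS threshold.
Undo the ratio: input overshoot = 4 × 2.5 = 10 dB, giving input = -15 dBFS.

-15 dBFS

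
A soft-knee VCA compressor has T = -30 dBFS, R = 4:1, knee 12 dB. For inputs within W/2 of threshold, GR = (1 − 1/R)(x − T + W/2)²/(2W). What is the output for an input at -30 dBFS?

-31.125 dBFS

x − T + W/2 = -30 − (-30) + 6 = 6.
GR = (1 − 1/4) × 6² / 24 = 0.75 × 36 / 24 = 1.125 dB.
Output = -30 − 1.125 = -31.125 dBFS.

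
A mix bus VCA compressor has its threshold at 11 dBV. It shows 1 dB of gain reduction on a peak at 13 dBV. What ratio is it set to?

Input overshoot = 13 − 11 = 2 dB.
Output overshoot = 2 − 1 = 1 dB.
Ratio = input overshoot / output overshoot = 2 / 1 = 2.

2:1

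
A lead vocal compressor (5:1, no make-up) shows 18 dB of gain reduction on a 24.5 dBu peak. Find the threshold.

Let T be the threshold. Output overshoot = (input overshoot)/R, so 6.5 − T = (24.5 − T)/5.
5·(6.5 − T) = 24.5 − T → 4·T = 32.5 − 24.5 = 8.
T = 8/4 = 2 dBu.

2 dBu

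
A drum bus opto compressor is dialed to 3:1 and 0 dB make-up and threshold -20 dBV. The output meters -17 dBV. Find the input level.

That's 3 dB above the -20 dBV threshold.
Input overshoot = R × output overshoot = 9 dB → input = -20 + 9 = -11 dBV.

-11 dBV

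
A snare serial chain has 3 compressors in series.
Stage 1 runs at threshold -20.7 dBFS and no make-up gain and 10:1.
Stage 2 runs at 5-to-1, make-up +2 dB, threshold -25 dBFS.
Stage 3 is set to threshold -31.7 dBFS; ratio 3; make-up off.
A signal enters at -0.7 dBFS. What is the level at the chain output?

Stage 1: 20 dB above -20.7 dBFS, reduced 10:1 to 2 dB above → -18.7 dBFS.
Stage 2: overshoot 6.3 dB → 6.3/5 = 1.26 dB → -23.74 dBFS; +2 dB make-up → -21.74 dBFS.
Stage 3: overshoot 9.96 dB → 9.96/3 = 3.32 dB → -28.38 dBFS.

-28.38 dBFS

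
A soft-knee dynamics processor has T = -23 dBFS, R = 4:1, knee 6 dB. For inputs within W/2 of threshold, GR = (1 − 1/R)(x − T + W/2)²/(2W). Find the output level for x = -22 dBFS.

-23 dBFS

x − T + W/2 = -22 − (-23) + 3 = 4.
GR = (1 − 1/4) × 4² / 12 = 0.75 × 16 / 12 = 1 dB.
Output = -22 − 1 = -23 dBFS.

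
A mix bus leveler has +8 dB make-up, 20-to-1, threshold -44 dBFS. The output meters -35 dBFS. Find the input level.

Stripping the +8 dB make-up gives -43 dBFS at the gain stage.
That's 1 dB above the -44 dBFS threshold.
Before 20:1 compression the overshoot was 1 × 20 = 20 dB, so input = -44 + 20 = -24 dBFS.

-24 dBFS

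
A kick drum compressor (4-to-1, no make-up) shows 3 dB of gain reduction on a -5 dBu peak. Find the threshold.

Let T be the threshold. Output overshoot = (input overshoot)/R, so -8 − T = (-5 − T)/4.
4·(-8 − T) = -5 − T → 3·T = -32 − (-5) = -27.
T = -27/3 = -9 dBu.

-9 dBu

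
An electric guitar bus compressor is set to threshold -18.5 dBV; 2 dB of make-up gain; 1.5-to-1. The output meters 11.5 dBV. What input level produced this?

Before make-up, the level was 11.5 − 2 = 9.5 dBV.
The compressed level sits 9.5 − (-18.5) = 28 dB over threshold.
Before 1.5:1 compression the overshoot was 28 × 1.5 = 42 dB, so input = -18.5 + 42 = 23.5 dBV.

23.5 dBV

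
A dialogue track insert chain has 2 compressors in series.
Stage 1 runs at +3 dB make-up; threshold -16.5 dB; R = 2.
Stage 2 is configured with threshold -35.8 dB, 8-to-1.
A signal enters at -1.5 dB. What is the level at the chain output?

-32.075 dB

Stage 1: overshoot 15 dB → 15/2 = 7.5 dB → -9 dB; +3 dB make-up → -6 dB.
Stage 2: -6 dB is 29.8 dB over -35.8 dB; at 8:1 that becomes 3.725 dB over, giving -32.075 dB.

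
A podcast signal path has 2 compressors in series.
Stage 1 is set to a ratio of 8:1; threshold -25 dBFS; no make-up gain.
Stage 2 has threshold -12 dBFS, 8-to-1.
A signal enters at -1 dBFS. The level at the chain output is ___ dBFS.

Stage 1: overshoot 24 dB → 24/8 = 3 dB → -22 dBFS.
Stage 2: -22 dBFS ≤ -12 dBFS, so stage 2 doesn't engage; output -22 dBFS.

-22 dBFS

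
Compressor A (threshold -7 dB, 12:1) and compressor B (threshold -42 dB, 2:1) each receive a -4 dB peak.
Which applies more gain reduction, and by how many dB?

A: GR = 3 − 3/12 = 2.75 dB.
B: GR = 38 − 38/2 = 19 dB.
B reduces 16.25 dB more.

B, by 16.25 dB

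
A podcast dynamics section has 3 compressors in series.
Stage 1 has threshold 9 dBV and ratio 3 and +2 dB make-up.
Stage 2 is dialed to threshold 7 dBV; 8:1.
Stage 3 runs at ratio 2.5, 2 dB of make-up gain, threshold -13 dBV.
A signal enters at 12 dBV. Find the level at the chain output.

Stage 1: 12 dBV is 3 dB over 9 dBV; at 3:1 that becomes 1 dB over, giving 10 dBV; +2 dB make-up → 12 dBV.
Stage 2: overshoot 5 dB → 5/8 = 0.625 dB → 7.625 dBV.
Stage 3: 7.625 dBV is 20.625 dB over -13 dBV; at 2.5:1 that becomes 8.25 dB over, giving -4.75 dBV; +2 dB make-up → -2.75 dBV.

-2.75 dBV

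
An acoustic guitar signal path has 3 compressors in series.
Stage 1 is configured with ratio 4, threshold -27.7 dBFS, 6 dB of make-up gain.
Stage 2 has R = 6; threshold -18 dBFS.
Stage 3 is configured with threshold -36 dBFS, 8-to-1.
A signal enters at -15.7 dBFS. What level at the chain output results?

-33.8375 dBFS

Stage 1: overshoot 12 dB → 12/4 = 3 dB → -24.7 dBFS; +6 dB make-up → -18.7 dBFS.
Stage 2: below threshold (-18.7 ≤ -18); passes unchanged; output -18.7 dBFS.
Stage 3: overshoot 17.3 dB → 17.3/8 = 2.1625 dB → -33.8375 dBFS.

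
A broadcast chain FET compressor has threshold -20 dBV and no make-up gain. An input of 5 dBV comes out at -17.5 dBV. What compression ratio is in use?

10:1

Input overshoot = 5 − (-20) = 25 dB; output overshoot = -17.5 − (-20) = 2.5 dB.
Ratio = 25 / 2.5 = 10.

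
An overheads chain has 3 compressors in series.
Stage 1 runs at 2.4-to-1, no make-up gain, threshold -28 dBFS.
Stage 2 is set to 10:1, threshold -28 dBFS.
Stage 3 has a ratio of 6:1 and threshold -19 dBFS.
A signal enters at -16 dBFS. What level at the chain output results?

-27.5 dBFS

Stage 1: -16 dBFS is 12 dB over -28 dBFS; at 2.4:1 that becomes 5 dB over, giving -23 dBFS.
Stage 2: overshoot 5 dB → 5/10 = 0.5 dB → -27.5 dBFS.
Stage 3: -27.5 dBFS is at or below the -19 dBFS threshold — no compression; output -27.5 dBFS.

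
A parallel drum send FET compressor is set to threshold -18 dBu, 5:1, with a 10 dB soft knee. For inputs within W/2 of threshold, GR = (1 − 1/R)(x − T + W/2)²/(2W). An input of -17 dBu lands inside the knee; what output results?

x − T + W/2 = -17 − (-18) + 5 = 6.
GR = (1 − 1/5) × 6² / 20 = 0.8 × 36 / 20 = 1.44 dB.
Output = -17 − 1.44 = -18.44 dBu.

-18.44 dBu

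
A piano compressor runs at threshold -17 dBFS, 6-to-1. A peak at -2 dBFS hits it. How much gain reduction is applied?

-2 dBFS exceeds the threshold by 15 dB.
A 6:1 ratio leaves 2.5 dB of that excess.
GR = overshoot in − overshoot out = 15 − 2.5 = 12.5 dB.

12.5 dB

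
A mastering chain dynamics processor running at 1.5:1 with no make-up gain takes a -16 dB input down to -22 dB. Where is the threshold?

-34 dB

Let T be the threshold. Output overshoot = (input overshoot)/R, so -22 − T = (-16 − T)/1.5.
1.5·(-22 − T) = -16 − T → 0.5·T = -33 − (-16) = -17.
T = -17/0.5 = -34 dB.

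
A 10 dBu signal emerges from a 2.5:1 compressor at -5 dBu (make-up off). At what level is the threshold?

-15 dBu

Gain reduction = 10 − (-5) = 15 dB; output overshoot = GR / (R − 1) = 15 / 1.5 = 10 dB.
Threshold = output − output overshoot = -5 − 10 = -15 dBu.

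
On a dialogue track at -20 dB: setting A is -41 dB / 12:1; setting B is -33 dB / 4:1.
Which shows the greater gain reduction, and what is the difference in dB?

A: GR = 21 − 21/12 = 19.25 dB.
B: GR = 13 − 13/4 = 9.75 dB.
A applies 9.5 dB more gain reduction.

A, by 9.5 dB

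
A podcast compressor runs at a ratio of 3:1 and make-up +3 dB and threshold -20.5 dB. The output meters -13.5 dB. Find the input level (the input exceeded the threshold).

Stripping the +3 dB make-up gives -16.5 dB at the gain stage.
That's 4 dB above the -20.5 dB threshold.
Undo the ratio: input overshoot = 4 × 3 = 12 dB, giving input = -8.5 dB.

-8.5 dB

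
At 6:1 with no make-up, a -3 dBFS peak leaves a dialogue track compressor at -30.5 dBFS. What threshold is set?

Let T be the threshold. Output overshoot = (input overshoot)/R, so -30.5 − T = (-3 − T)/6.
6·(-30.5 − T) = -3 − T → 5·T = -183 − (-3) = -180.
T = -180/5 = -36 dBFS.

-36 dBFS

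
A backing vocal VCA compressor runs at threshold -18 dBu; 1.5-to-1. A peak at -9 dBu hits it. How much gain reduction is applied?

3 dB

The signal is 9 dB above threshold.
After 1.5:1 compression the overshoot becomes 9/1.5 = 6 dB.
So the signal is attenuated by 9 − 6 = 3 dB.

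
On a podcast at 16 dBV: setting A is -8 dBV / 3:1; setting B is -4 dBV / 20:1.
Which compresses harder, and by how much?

A: overshoot 24 dB → output overshoot 8 dB → GR 16 dB.
B: overshoot 20 dB → output overshoot 1 dB → GR 19 dB.
B reduces 3 dB more.

B, by 3 dB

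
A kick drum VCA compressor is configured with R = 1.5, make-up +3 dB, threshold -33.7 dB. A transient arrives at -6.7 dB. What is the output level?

-12.7 dB

Overshoot: -6.7 − (-33.7) = 27 dB.
1.5:1 compression reduces that to 27/1.5 = 18 dB over.
That puts the output at -15.7 dB; make-up adds 3 dB, giving -12.7 dB.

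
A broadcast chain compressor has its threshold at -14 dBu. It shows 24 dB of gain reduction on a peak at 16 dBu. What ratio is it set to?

Input overshoot = 16 − (-14) = 30 dB.
Output overshoot = 30 − 24 = 6 dB.
Ratio = input overshoot / output overshoot = 30 / 6 = 5.

5:1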